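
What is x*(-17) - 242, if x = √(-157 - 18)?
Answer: -242 - 85*I*√7 ≈ -242.0 - 224.89*I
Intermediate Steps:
x = 5*I*√7 (x = √(-175) = 5*I*√7 ≈ 13.229*I)
x*(-17) - 242 = (5*I*√7)*(-17) - 242 = -85*I*√7 - 242 = -242 - 85*I*√7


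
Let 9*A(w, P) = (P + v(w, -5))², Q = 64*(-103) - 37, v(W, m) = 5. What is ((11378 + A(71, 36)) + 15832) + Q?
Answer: 186910/9 ≈ 20768.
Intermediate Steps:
Q = -6629 (Q = -6592 - 37 = -6629)
A(w, P) = (5 + P)²/9 (A(w, P) = (P + 5)²/9 = (5 + P)²/9)
((11378 + A(71, 36)) + 15832) + Q = ((11378 + (5 + 36)²/9) + 15832) - 6629 = ((11378 + (⅑)*41²) + 15832) - 6629 = ((11378 + (⅑)*1681) + 15832) - 6629 = ((11378 + 1681/9) + 15832) - 6629 = (104083/9 + 15832) - 6629 = 246571/9 - 6629 = 186910/9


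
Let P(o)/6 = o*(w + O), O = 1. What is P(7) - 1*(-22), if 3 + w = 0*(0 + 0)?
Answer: -62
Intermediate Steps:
w = -3 (w = -3 + 0*(0 + 0) = -3 + 0*0 = -3 + 0 = -3)
P(o) = -12*o (P(o) = 6*(o*(-3 + 1)) = 6*(o*(-2)) = 6*(-2*o) = -12*o)
P(7) - 1*(-22) = -12*7 - 1*(-22) = -84 + 22 = -62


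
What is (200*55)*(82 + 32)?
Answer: 1254000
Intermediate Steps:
(200*55)*(82 + 32) = 11000*114 = 1254000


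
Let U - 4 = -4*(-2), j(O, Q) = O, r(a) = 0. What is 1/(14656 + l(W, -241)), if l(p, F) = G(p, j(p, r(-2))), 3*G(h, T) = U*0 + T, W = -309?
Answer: 1/14553 ≈ 6.8714e-5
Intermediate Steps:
U = 12 (U = 4 - 4*(-2) = 4 + 8 = 12)
G(h, T) = T/3 (G(h, T) = (12*0 + T)/3 = (0 + T)/3 = T/3)
l(p, F) = p/3
1/(14656 + l(W, -241)) = 1/(14656 + (⅓)*(-309)) = 1/(14656 - 103) = 1/14553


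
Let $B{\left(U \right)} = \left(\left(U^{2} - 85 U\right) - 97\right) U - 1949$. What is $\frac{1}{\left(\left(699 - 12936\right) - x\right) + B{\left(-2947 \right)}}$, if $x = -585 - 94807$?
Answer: $- \frac{1}{26331973823} \approx -3.7977 \cdot 10^{-11}$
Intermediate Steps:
$B{\left(U \right)} = -1949 + U \left(-97 + U^{2} - 85 U\right)$ ($B{\left(U \right)} = \left(-97 + U^{2} - 85 U\right) U - 1949 = U \left(-97 + U^{2} - 85 U\right) - 1949 = -1949 + U \left(-97 + U^{2} - 85 U\right)$)
$x = -95392$ ($x = -585 - 94807 = -95392$)
$\frac{1}{\left(\left(699 - 12936\right) - x\right) + B{\left(-2947 \right)}} = \frac{1}{\left(\left(699 - 12936\right) - -95392\right) - \left(-283910 + 738208765 + 25594132123\right)} = \frac{1}{\left(\left(699 - 12936\right) + 95392\right) - 26332056978} = \frac{1}{\left(-12237 + 95392\right) - 26332056978} = \frac{1}{83155 - 26332056978} = \frac{1}{-26331973823} = - \frac{1}{26331973823}$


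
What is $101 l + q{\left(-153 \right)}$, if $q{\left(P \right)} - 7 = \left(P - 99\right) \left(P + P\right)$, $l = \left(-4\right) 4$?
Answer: $75503$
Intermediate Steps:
$l = -16$
$q{\left(P \right)} = 7 + 2 P \left(-99 + P\right)$ ($q{\left(P \right)} = 7 + \left(P - 99\right) \left(P + P\right) = 7 + \left(-99 + P\right) 2 P = 7 + 2 P \left(-99 + P\right)$)
$101 l + q{\left(-153 \right)} = 101 \left(-16\right) + \left(7 - -30294 + 2 \left(-153\right)^{2}\right) = -1616 + \left(7 + 30294 + 2 \cdot 23409\right) = -1616 + \left(7 + 30294 + 46818\right) = -1616 + 77119 = 75503$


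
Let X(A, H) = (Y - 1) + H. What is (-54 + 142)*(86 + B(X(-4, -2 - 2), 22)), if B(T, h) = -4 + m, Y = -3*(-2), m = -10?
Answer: 6336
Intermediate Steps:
Y = 6
X(A, H) = 5 + H (X(A, H) = (6 - 1) + H = 5 + H)
B(T, h) = -14 (B(T, h) = -4 - 10 = -14)
(-54 + 142)*(86 + B(X(-4, -2 - 2), 22)) = (-54 + 142)*(86 - 14) = 88*72 = 6336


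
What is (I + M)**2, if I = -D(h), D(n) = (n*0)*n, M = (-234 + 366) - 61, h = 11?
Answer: 5041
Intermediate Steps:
M = 71 (M = 132 - 61 = 71)
D(n) = 0 (D(n) = 0*n = 0)
I = 0 (I = -1*0 = 0)
(I + M)**2 = (0 + 71)**2 = 71**2 = 5041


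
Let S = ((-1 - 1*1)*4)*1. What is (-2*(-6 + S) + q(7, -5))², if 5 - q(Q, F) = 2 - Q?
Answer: 1444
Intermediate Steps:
q(Q, F) = 3 + Q (q(Q, F) = 5 - (2 - Q) = 5 + (-2 + Q) = 3 + Q)
S = -8 (S = ((-1 - 1)*4)*1 = -2*4*1 = -8*1 = -8)
(-2*(-6 + S) + q(7, -5))² = (-2*(-6 - 8) + (3 + 7))² = (-2*(-14) + 10)² = (28 + 10)² = 38² = 1444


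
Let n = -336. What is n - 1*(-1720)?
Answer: 1384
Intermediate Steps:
n - 1*(-1720) = -336 - 1*(-1720) = -336 + 1720 = 1384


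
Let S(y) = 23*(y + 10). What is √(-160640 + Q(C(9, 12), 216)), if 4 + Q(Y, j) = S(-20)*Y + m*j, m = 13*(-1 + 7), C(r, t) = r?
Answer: I*√145866 ≈ 381.92*I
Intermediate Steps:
S(y) = 230 + 23*y (S(y) = 23*(10 + y) = 230 + 23*y)
m = 78 (m = 13*6 = 78)
Q(Y, j) = -4 - 230*Y + 78*j (Q(Y, j) = -4 + ((230 + 23*(-20))*Y + 78*j) = -4 + ((230 - 460)*Y + 78*j) = -4 + (-230*Y + 78*j) = -4 - 230*Y + 78*j)
√(-160640 + Q(C(9, 12), 216)) = √(-160640 + (-4 - 230*9 + 78*216)) = √(-160640 + (-4 - 2070 + 16848)) = √(-160640 + 14774) = √(-145866) = I*√145866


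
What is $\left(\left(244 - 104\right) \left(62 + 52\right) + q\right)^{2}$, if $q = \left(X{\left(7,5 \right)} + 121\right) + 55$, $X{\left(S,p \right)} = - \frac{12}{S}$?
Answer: $\frac{12755443600}{49} \approx 2.6032 \cdot 10^{8}$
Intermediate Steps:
$q = \frac{1220}{7}$ ($q = \left(- \frac{12}{7} + 121\right) + 55 = \frac{835}{7} + 55 = \frac{1220}{7} \approx 174.29$)
$\left(\left(244 - 104\right) \left(62 + 52\right) + q\right)^{2} = \left(\left(244 - 104\right) \left(62 + 52\right) + \frac{1220}{7}\right)^{2} = \left(140 \cdot 114 + \frac{1220}{7}\right)^{2} = \left(15960 + \frac{1220}{7}\right)^{2} = \left(\frac{112940}{7}\right)^{2} = \frac{12755443600}{49}$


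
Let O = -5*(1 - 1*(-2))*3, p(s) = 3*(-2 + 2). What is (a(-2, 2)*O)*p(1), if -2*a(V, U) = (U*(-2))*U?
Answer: 0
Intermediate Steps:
a(V, U) = U² (a(V, U) = -U*(-2)*U/2 = -(-2*U)*U/2 = -(-1)*U² = U²)
p(s) = 0 (p(s) = 3*0 = 0)
O = -45 (O = -5*(1 + 2)*3 = -5*3*3 = -15*3 = -45)
(a(-2, 2)*O)*p(1) = (2²*(-45))*0 = (4*(-45))*0 = -180*0 = 0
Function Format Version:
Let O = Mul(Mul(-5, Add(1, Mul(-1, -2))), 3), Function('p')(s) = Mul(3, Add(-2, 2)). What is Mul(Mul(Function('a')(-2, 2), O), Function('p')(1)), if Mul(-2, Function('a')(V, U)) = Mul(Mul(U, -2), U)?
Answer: 0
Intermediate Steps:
Function('a')(V, U) = Pow(U, 2) (Function('a')(V, U) = Mul(Rational(-1, 2), Mul(Mul(U, -2), U)) = Mul(Rational(-1, 2), Mul(Mul(-2, U), U)) = Mul(Rational(-1, 2), Mul(-2, Pow(U, 2))) = Pow(U, 2))
Function('p')(s) = 0 (Function('p')(s) = Mul(3, 0) = 0)
O = -45 (O = Mul(Mul(-5, Add(1, 2)), 3) = Mul(Mul(-5, 3), 3) = Mul(-15, 3) = -45)
Mul(Mul(Function('a')(-2, 2), O), Function('p')(1)) = Mul(Mul(Pow(2, 2), -45), 0) = Mul(Mul(4, -45), 0) = Mul(-180, 0) = 0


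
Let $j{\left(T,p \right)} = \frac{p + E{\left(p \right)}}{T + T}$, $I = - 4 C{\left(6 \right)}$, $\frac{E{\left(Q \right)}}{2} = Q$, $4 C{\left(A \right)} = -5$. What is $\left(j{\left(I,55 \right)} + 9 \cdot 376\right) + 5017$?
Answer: $\frac{16835}{2} \approx 8417.5$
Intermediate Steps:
$C{\left(A \right)} = - \frac{5}{4}$ ($C{\left(A \right)} = \frac{1}{4} \left(-5\right) = - \frac{5}{4}$)
$E{\left(Q \right)} = 2 Q$
$I = 5$ ($I = \left(-4\right) \left(- \frac{5}{4}\right) = 5$)
$j{\left(T,p \right)} = \frac{3 p}{2 T}$ ($j{\left(T,p \right)} = \frac{p + 2 p}{T + T} = \frac{3 p}{2 T}$)
$\left(j{\left(I,55 \right)} + 9 \cdot 376\right) + 5017 = \left(\frac{3}{2} \cdot 55 \cdot \frac{1}{5} + 9 \cdot 376\right) + 5017 = \left(\frac{3}{2} \cdot 55 \cdot \frac{1}{5} + 3384\right) + 5017 = \left(\frac{33}{2} + 3384\right) + 5017 = \frac{6801}{2} + 5017 = \frac{16835}{2}$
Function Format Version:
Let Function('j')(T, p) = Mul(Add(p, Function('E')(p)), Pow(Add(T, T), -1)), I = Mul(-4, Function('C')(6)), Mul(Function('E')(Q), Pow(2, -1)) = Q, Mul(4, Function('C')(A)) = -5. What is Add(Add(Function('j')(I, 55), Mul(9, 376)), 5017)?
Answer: Rational(16835, 2) ≈ 8417.5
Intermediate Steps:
Function('C')(A) = Rational(-5, 4) (Function('C')(A) = Mul(Rational(1, 4), -5) = Rational(-5, 4))
Function('E')(Q) = Mul(2, Q)
I = 5 (I = Mul(-4, Rational(-5, 4)) = 5)
Function('j')(T, p) = Mul(Rational(3, 2), p, Pow(T, -1)) (Function('j')(T, p) = Mul(Add(p, Mul(2, p)), Pow(Add(T, T), -1)) = Mul(Mul(3, p), Pow(Mul(2, T), -1)) = Mul(Mul(3, p), Mul(Rational(1, 2), Pow(T, -1))) = Mul(Rational(3, 2), p, Pow(T, -1)))
Add(Add(Function('j')(I, 55), Mul(9, 376)), 5017) = Add(Add(Mul(Rational(3, 2), 55, Pow(5, -1)), Mul(9, 376)), 5017) = Add(Add(Mul(Rational(3, 2), 55, Rational(1, 5)), 3384), 5017) = Add(Add(Rational(33, 2), 3384), 5017) = Add(Rational(6801, 2), 5017) = Rational(16835, 2)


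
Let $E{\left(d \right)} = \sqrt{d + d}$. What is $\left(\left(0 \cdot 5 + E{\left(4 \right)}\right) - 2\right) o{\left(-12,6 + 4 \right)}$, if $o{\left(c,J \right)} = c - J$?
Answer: $44 - 44 \sqrt{2} \approx -18.225$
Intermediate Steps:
$E{\left(d \right)} = \sqrt{2} \sqrt{d}$ ($E{\left(d \right)} = \sqrt{2 d} = \sqrt{2} \sqrt{d}$)
$\left(\left(0 \cdot 5 + E{\left(4 \right)}\right) - 2\right) o{\left(-12,6 + 4 \right)} = \left(\left(0 \cdot 5 + \sqrt{2} \sqrt{4}\right) - 2\right) \left(-12 - \left(6 + 4\right)\right) = \left(\left(0 + \sqrt{2} \cdot 2\right) - 2\right) \left(-12 - 10\right) = \left(\left(0 + 2 \sqrt{2}\right) - 2\right) \left(-12 - 10\right) = \left(2 \sqrt{2} - 2\right) \left(-22\right) = \left(-2 + 2 \sqrt{2}\right) \left(-22\right) = 44 - 44 \sqrt{2}$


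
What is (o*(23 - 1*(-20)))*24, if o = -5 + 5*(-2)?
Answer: -15480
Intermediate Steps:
o = -15 (o = -5 - 10 = -15)
(o*(23 - 1*(-20)))*24 = -15*(23 - 1*(-20))*24 = -15*(23 + 20)*24 = -15*43*24 = -645*24 = -15480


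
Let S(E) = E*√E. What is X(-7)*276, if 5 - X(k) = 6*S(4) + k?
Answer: -9936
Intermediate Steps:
S(E) = E^(3/2)
X(k) = -43 - k (X(k) = 5 - (6*4^(3/2) + k) = 5 - (6*8 + k) = 5 - (48 + k) = 5 + (-48 - k) = -43 - k)
X(-7)*276 = (-43 - 1*(-7))*276 = (-43 + 7)*276 = -36*276 = -9936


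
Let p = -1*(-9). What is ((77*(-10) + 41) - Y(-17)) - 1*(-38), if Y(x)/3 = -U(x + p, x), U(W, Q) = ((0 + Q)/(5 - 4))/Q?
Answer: -688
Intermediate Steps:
p = 9
U(W, Q) = 1 (U(W, Q) = (Q/1)/Q = (Q*1)/Q = Q/Q = 1)
Y(x) = -3 (Y(x) = 3*(-1*1) = 3*(-1) = -3)
((77*(-10) + 41) - Y(-17)) - 1*(-38) = ((77*(-10) + 41) - 1*(-3)) - 1*(-38) = ((-770 + 41) + 3) + 38 = (-729 + 3) + 38 = -726 + 38 = -688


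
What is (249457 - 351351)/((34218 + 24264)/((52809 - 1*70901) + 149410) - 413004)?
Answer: 6690258146/27117400395 ≈ 0.24671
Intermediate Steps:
(249457 - 351351)/((34218 + 24264)/((52809 - 1*70901) + 149410) - 413004) = -101894/(58482/((52809 - 70901) + 149410) - 413004) = -101894/(58482/(-18092 + 149410) - 413004) = -101894/(58482/131318 - 413004) = -101894/(58482*(1/131318) - 413004) = -101894/(29241/65659 - 413004) = -101894/(-27117400395/65659) = -101894*(-65659/27117400395) = 6690258146/27117400395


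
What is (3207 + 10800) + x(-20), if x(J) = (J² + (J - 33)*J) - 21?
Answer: 15446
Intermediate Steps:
x(J) = -21 + J² + J*(-33 + J) (x(J) = (J² + (-33 + J)*J) - 21 = (J² + J*(-33 + J)) - 21 = -21 + J² + J*(-33 + J))
(3207 + 10800) + x(-20) = (3207 + 10800) + (-21 - 33*(-20) + 2*(-20)²) = 14007 + (-21 + 660 + 2*400) = 14007 + (-21 + 660 + 800) = 14007 + 1439 = 15446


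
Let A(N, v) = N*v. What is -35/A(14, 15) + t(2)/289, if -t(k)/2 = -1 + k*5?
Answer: -397/1734 ≈ -0.22895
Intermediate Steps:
t(k) = 2 - 10*k (t(k) = -2*(-1 + k*5) = -2*(-1 + 5*k) = 2 - 10*k)
-35/A(14, 15) + t(2)/289 = -35/(14*15) + (2 - 10*2)/289 = -35/210 + (2 - 20)*(1/289) = -35*1/210 - 18*1/289 = -⅙ - 18/289 = -397/1734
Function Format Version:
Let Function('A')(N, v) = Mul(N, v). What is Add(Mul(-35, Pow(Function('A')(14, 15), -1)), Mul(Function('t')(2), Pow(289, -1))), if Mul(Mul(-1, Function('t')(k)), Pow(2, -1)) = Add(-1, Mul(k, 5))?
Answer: Rational(-397, 1734) ≈ -0.22895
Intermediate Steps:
Function('t')(k) = Add(2, Mul(-10, k)) (Function('t')(k) = Mul(-2, Add(-1, Mul(k, 5))) = Mul(-2, Add(-1, Mul(5, k))) = Add(2, Mul(-10, k)))
Add(Mul(-35, Pow(Function('A')(14, 15), -1)), Mul(Function('t')(2), Pow(289, -1))) = Add(Mul(-35, Pow(Mul(14, 15), -1)), Mul(Add(2, Mul(-10, 2)), Pow(289, -1))) = Add(Mul(-35, Pow(210, -1)), Mul(Add(2, -20), Rational(1, 289))) = Add(Mul(-35, Rational(1, 210)), Mul(-18, Rational(1, 289))) = Add(Rational(-1, 6), Rational(-18, 289)) = Rational(-397, 1734)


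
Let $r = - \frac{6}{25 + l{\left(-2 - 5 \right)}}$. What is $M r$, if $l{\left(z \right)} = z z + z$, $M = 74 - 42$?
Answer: $- \frac{192}{67} \approx -2.8657$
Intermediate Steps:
$M = 32$
$l{\left(z \right)} = z + z^{2}$ ($l{\left(z \right)} = z^{2} + z = z + z^{2}$)
$r = - \frac{6}{67}$ ($r = - \frac{6}{25 + \left(-2 - 5\right) \left(1 - 7\right)} = - \frac{6}{25 - 7 \left(1 - 7\right)} = - \frac{6}{25 - -42} = - \frac{6}{25 + 42} = - \frac{6}{67} \approx -0.089552$)
$M r = 32 \left(- \frac{6}{67}\right) = - \frac{192}{67}$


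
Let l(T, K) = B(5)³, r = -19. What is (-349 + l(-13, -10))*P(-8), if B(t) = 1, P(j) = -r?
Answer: -6612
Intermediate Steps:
P(j) = 19 (P(j) = -1*(-19) = 19)
l(T, K) = 1 (l(T, K) = 1³ = 1)
(-349 + l(-13, -10))*P(-8) = (-349 + 1)*19 = -348*19 = -6612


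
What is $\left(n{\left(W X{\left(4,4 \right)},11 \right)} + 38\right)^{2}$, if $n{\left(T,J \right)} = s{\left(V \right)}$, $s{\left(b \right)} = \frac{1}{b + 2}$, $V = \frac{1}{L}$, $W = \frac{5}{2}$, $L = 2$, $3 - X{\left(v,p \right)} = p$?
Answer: $\frac{36864}{25} \approx 1474.6$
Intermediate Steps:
$X{\left(v,p \right)} = 3 - p$
$W = \frac{5}{2}$ ($W = 5 \cdot \frac{1}{2} = \frac{5}{2} \approx 2.5$)
$V = \frac{1}{2} \approx 0.5$
$s{\left(b \right)} = \frac{1}{2 + b}$
$n{\left(T,J \right)} = \frac{2}{5}$ ($n{\left(T,J \right)} = \frac{1}{2 + \frac{1}{2}} = \frac{1}{\frac{5}{2}} = \frac{2}{5}$)
$\left(n{\left(W X{\left(4,4 \right)},11 \right)} + 38\right)^{2} = \left(\frac{2}{5} + 38\right)^{2} = \left(\frac{192}{5}\right)^{2} = \frac{36864}{25}$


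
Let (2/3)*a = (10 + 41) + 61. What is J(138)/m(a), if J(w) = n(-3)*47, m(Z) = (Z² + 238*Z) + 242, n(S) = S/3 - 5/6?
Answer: -517/410700 ≈ -0.0012588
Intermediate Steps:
a = 168 (a = 3*((10 + 41) + 61)/2 = 3*(51 + 61)/2 = (3/2)*112 = 168)
n(S) = -⅚ + S/3 (n(S) = S*(⅓) - 5*⅙ = S/3 - ⅚ = -⅚ + S/3)
m(Z) = 242 + Z² + 238*Z
J(w) = -517/6 (J(w) = (-⅚ + (⅓)*(-3))*47 = (-⅚ - 1)*47 = -11/6*47 = -517/6)
J(138)/m(a) = -517/(6*(242 + 168² + 238*168)) = -517/(6*(242 + 28224 + 39984)) = -517/6/68450 = -517/6*1/68450 = -517/410700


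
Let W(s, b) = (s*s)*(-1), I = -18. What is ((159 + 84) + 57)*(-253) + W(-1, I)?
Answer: -75901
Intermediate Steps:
W(s, b) = -s**2 (W(s, b) = s**2*(-1) = -s**2)
((159 + 84) + 57)*(-253) + W(-1, I) = ((159 + 84) + 57)*(-253) - 1*(-1)**2 = (243 + 57)*(-253) - 1*1 = 300*(-253) - 1 = -75900 - 1 = -75901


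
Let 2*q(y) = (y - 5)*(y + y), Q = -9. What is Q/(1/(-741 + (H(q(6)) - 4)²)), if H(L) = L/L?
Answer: 6588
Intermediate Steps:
q(y) = y*(-5 + y) (q(y) = ((y - 5)*(y + y))/2 = ((-5 + y)*(2*y))/2 = (2*y*(-5 + y))/2 = y*(-5 + y))
H(L) = 1
Q/(1/(-741 + (H(q(6)) - 4)²)) = -(-6669 + 9*(1 - 4)²) = -9/(1/(-741 + (-3)²)) = -9/(1/(-741 + 9)) = -9/(1/(-732)) = -9/(-1/732) = -9*(-732) = 6588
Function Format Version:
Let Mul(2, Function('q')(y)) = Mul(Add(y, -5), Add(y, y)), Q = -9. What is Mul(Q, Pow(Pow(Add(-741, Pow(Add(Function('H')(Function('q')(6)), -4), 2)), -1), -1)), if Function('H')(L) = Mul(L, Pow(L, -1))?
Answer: 6588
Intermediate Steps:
Function('q')(y) = Mul(y, Add(-5, y)) (Function('q')(y) = Mul(Rational(1, 2), Mul(Add(y, -5), Add(y, y))) = Mul(Rational(1, 2), Mul(Add(-5, y), Mul(2, y))) = Mul(Rational(1, 2), Mul(2, y, Add(-5, y))) = Mul(y, Add(-5, y)))
Function('H')(L) = 1
Mul(Q, Pow(Pow(Add(-741, Pow(Add(Function('H')(Function('q')(6)), -4), 2)), -1), -1)) = Mul(-9, Pow(Pow(Add(-741, Pow(Add(1, -4), 2)), -1), -1)) = Mul(-9, Pow(Pow(Add(-741, Pow(-3, 2)), -1), -1)) = Mul(-9, Pow(Pow(Add(-741, 9), -1), -1)) = Mul(-9, Pow(Pow(-732, -1), -1)) = Mul(-9, Pow(Rational(-1, 732), -1)) = Mul(-9, -732) = 6588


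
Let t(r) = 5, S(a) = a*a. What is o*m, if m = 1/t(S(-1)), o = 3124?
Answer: 3124/5 ≈ 624.80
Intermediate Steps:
S(a) = a²
m = ⅕ (m = 1/5 = ⅕ ≈ 0.20000)
o*m = 3124*(⅕) = 3124/5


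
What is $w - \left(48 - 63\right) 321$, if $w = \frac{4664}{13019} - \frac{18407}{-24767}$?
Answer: $\frac{1552911328016}{322441573} \approx 4816.1$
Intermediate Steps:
$w = \frac{355154021}{322441573}$ ($w = 4664 \cdot \frac{1}{13019} - - \frac{18407}{24767} = \frac{4664}{13019} + \frac{18407}{24767} = \frac{355154021}{322441573} \approx 1.1015$)
$w - \left(48 - 63\right) 321 = \frac{355154021}{322441573} - \left(48 - 63\right) 321 = \frac{355154021}{322441573} - \left(-15\right) 321 = \frac{355154021}{322441573} - -4815 = \frac{355154021}{322441573} + 4815 = \frac{1552911328016}{322441573}$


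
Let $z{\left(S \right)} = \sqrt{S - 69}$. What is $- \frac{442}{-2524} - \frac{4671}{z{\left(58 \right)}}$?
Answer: $\frac{221}{1262} + \frac{4671 i \sqrt{11}}{11} \approx 0.17512 + 1408.4 i$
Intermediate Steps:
$z{\left(S \right)} = \sqrt{-69 + S}$
$- \frac{442}{-2524} - \frac{4671}{z{\left(58 \right)}} = - \frac{442}{-2524} - \frac{4671}{\sqrt{-69 + 58}} = \left(-442\right) \left(- \frac{1}{2524}\right) - \frac{4671}{\sqrt{-11}} = \frac{221}{1262} - \frac{4671}{i \sqrt{11}} = \frac{221}{1262} - 4671 \left(- \frac{i \sqrt{11}}{11}\right) = \frac{221}{1262} + \frac{4671 i \sqrt{11}}{11}$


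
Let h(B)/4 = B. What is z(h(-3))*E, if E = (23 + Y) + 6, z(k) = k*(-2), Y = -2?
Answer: 648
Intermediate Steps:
h(B) = 4*B
z(k) = -2*k
E = 27 (E = (23 - 2) + 6 = 21 + 6 = 27)
z(h(-3))*E = -8*(-3)*27 = -2*(-12)*27 = 24*27 = 648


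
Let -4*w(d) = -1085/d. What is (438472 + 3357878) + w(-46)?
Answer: 698527315/184 ≈ 3.7963e+6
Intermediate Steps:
w(d) = 1085/(4*d) (w(d) = -(-1085)/(4*d) = 1085/(4*d))
(438472 + 3357878) + w(-46) = (438472 + 3357878) + (1085/4)/(-46) = 3796350 + (1085/4)*(-1/46) = 3796350 - 1085/184 = 698527315/184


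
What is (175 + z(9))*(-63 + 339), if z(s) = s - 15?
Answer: 46644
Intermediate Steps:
z(s) = -15 + s
(175 + z(9))*(-63 + 339) = (175 + (-15 + 9))*(-63 + 339) = (175 - 6)*276 = 169*276 = 46644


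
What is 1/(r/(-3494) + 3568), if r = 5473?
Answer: 3494/12461119 ≈ 0.00028039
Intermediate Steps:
1/(r/(-3494) + 3568) = 1/(5473/(-3494) + 3568) = 1/(5473*(-1/3494) + 3568) = 1/(-5473/3494 + 3568) = 1/(12461119/3494) = 3494/12461119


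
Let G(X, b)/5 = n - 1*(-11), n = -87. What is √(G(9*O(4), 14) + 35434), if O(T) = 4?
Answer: √35054 ≈ 187.23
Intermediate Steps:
G(X, b) = -380 (G(X, b) = 5*(-87 - 1*(-11)) = 5*(-87 + 11) = 5*(-76) = -380)
√(G(9*O(4), 14) + 35434) = √(-380 + 35434) = √35054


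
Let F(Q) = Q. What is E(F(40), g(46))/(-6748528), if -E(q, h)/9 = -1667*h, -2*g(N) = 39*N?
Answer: 13457691/6748528 ≈ 1.9942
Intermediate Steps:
g(N) = -39*N/2
E(q, h) = 15003*h (E(q, h) = -(-15003)*h = 15003*h)
E(F(40), g(46))/(-6748528) = (15003*(-39/2*46))/(-6748528) = (15003*(-897))*(-1/6748528) = -13457691*(-1/6748528) = 13457691/6748528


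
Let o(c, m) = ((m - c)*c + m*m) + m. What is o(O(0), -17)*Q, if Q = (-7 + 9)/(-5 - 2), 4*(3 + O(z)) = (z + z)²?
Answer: -628/7 ≈ -89.714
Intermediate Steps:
O(z) = -3 + z² (O(z) = -3 + (z + z)²/4 = -3 + (2*z)²/4 = -3 + (4*z²)/4 = -3 + z²)
o(c, m) = m + m² + c*(m - c) (o(c, m) = (c*(m - c) + m²) + m = (m² + c*(m - c)) + m = m + m² + c*(m - c))
Q = -2/7 (Q = 2/(-7) = 2*(-⅐) = -2/7 ≈ -0.28571)
o(O(0), -17)*Q = (-17 + (-17)² - (-3 + 0²)² + (-3 + 0²)*(-17))*(-2/7) = (-17 + 289 - (-3 + 0)² + (-3 + 0)*(-17))*(-2/7) = (-17 + 289 - 1*(-3)² - 3*(-17))*(-2/7) = (-17 + 289 - 1*9 + 51)*(-2/7) = (-17 + 289 - 9 + 51)*(-2/7) = 314*(-2/7) = -628/7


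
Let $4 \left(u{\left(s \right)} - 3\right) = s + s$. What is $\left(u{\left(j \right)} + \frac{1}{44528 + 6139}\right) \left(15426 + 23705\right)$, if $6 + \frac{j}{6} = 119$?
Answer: $\frac{678066468065}{50667} \approx 1.3383 \cdot 10^{7}$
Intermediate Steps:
$j = 678$ ($j = -36 + 6 \cdot 119 = -36 + 714 = 678$)
$u{\left(s \right)} = 3 + \frac{s}{2}$ ($u{\left(s \right)} = 3 + \frac{s + s}{4} = 3 + \frac{2 s}{4} = 3 + \frac{s}{2}$)
$\left(u{\left(j \right)} + \frac{1}{44528 + 6139}\right) \left(15426 + 23705\right) = \left(\left(3 + \frac{1}{2} \cdot 678\right) + \frac{1}{44528 + 6139}\right) \left(15426 + 23705\right) = \left(\left(3 + 339\right) + \frac{1}{50667}\right) 39131 = \left(342 + \frac{1}{50667}\right) 39131 = \frac{17328115}{50667} \cdot 39131 = \frac{678066468065}{50667}$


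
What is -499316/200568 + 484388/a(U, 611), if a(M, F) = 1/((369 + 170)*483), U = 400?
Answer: 6323112722538523/50142 ≈ 1.2610e+11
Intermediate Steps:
a(M, F) = 1/260337 (a(M, F) = (1/483)/539 = (1/539)*(1/483) = 1/260337)
-499316/200568 + 484388/a(U, 611) = -499316/200568 + 484388/(1/260337) = -499316*1/200568 + 484388*260337 = -124829/50142 + 126104118756 = 6323112722538523/50142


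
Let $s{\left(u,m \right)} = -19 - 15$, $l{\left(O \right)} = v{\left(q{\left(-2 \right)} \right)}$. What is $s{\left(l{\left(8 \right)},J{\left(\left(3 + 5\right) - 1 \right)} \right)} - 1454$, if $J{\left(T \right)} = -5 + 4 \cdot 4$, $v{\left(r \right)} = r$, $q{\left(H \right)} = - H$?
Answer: $-1488$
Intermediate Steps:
$l{\left(O \right)} = 2$ ($l{\left(O \right)} = \left(-1\right) \left(-2\right) = 2$)
$J{\left(T \right)} = 11$ ($J{\left(T \right)} = -5 + 16 = 11$)
$s{\left(u,m \right)} = -34$ ($s{\left(u,m \right)} = -19 - 15 = -34$)
$s{\left(l{\left(8 \right)},J{\left(\left(3 + 5\right) - 1 \right)} \right)} - 1454 = -34 - 1454 = -1488$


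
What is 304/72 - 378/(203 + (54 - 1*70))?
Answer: 3704/1683 ≈ 2.2008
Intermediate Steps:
304/72 - 378/(203 + (54 - 1*70)) = 304*(1/72) - 378/(203 + (54 - 70)) = 38/9 - 378/(203 - 16) = 38/9 - 378/187 = 3704/1683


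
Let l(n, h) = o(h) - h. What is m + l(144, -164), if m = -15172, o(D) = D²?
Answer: 11888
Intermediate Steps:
l(n, h) = h² - h
m + l(144, -164) = -15172 - 164*(-1 - 164) = -15172 - 164*(-165) = -15172 + 27060 = 11888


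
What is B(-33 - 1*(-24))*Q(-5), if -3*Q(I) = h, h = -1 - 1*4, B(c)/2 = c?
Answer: -30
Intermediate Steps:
B(c) = 2*c
h = -5 (h = -1 - 4 = -5)
Q(I) = 5/3 (Q(I) = -⅓*(-5) = 5/3)
B(-33 - 1*(-24))*Q(-5) = (2*(-33 - 1*(-24)))*(5/3) = (2*(-33 + 24))*(5/3) = (2*(-9))*(5/3) = -18*5/3 = -30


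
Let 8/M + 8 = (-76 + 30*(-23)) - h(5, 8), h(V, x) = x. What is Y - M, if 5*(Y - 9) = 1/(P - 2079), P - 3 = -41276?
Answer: 763645089/84753160 ≈ 9.0102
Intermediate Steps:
P = -41273 (P = 3 - 41276 = -41273)
M = -4/391 (M = 8/(-8 + ((-76 + 30*(-23)) - 1*8)) = 8/(-8 + ((-76 - 690) - 8)) = 8/(-8 + (-766 - 8)) = 8/(-8 - 774) = 8/(-782) = 8*(-1/782) = -4/391 ≈ -0.010230)
Y = 1950839/216760 (Y = 9 + 1/(5*(-41273 - 2079)) = 9 + (⅕)/(-43352) = 9 + (⅕)*(-1/43352) = 9 - 1/216760 = 1950839/216760 ≈ 9.0000)
Y - M = 1950839/216760 - 1*(-4/391) = 1950839/216760 + 4/391 = 763645089/84753160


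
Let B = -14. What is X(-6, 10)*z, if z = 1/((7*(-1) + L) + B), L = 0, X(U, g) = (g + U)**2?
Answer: -16/21 ≈ -0.76190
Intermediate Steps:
X(U, g) = (U + g)**2
z = -1/21 (z = 1/((7*(-1) + 0) - 14) = 1/((-7 + 0) - 14) = 1/(-7 - 14) = 1/(-21) = -1/21 ≈ -0.047619)
X(-6, 10)*z = (-6 + 10)**2*(-1/21) = 4**2*(-1/21) = 16*(-1/21) = -16/21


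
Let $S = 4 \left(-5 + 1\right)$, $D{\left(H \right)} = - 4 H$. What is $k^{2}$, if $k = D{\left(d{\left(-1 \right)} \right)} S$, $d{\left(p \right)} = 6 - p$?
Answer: $200704$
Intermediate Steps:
$S = -16$ ($S = 4 \left(-4\right) = -16$)
$k = 448$ ($k = - 4 \left(6 - -1\right) \left(-16\right) = - 4 \left(6 + 1\right) \left(-16\right) = \left(-4\right) 7 \left(-16\right) = \left(-28\right) \left(-16\right) = 448$)
$k^{2} = 448^{2} = 200704$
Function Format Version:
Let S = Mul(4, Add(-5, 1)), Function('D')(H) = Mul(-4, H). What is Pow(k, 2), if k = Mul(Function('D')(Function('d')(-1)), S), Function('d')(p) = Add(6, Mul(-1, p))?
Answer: 200704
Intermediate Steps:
S = -16 (S = Mul(4, -4) = -16)
k = 448 (k = Mul(Mul(-4, Add(6, Mul(-1, -1))), -16) = Mul(Mul(-4, Add(6, 1)), -16) = Mul(Mul(-4, 7), -16) = Mul(-28, -16) = 448)
Pow(k, 2) = Pow(448, 2) = 200704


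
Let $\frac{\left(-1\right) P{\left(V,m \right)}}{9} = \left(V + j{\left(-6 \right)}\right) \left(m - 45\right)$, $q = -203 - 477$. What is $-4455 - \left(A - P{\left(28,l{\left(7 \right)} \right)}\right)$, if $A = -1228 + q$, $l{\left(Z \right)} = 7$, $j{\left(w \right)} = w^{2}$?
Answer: $19341$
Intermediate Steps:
$q = -680$ ($q = -203 - 477 = -680$)
$P{\left(V,m \right)} = - 9 \left(-45 + m\right) \left(36 + V\right)$ ($P{\left(V,m \right)} = - 9 \left(V + \left(-6\right)^{2}\right) \left(m - 45\right) = - 9 \left(V + 36\right) \left(-45 + m\right) = - 9 \left(36 + V\right) \left(-45 + m\right) = - 9 \left(-45 + m\right) \left(36 + V\right)$)
$A = -1908$ ($A = -1228 - 680 = -1908$)
$-4455 - \left(A - P{\left(28,l{\left(7 \right)} \right)}\right) = -4455 + \left(\left(14580 - 2268 + 405 \cdot 28 - 252 \cdot 7\right) - -1908\right) = -4455 + \left(\left(14580 - 2268 + 11340 - 1764\right) + 1908\right) = -4455 + \left(21888 + 1908\right) = -4455 + 23796 = 19341$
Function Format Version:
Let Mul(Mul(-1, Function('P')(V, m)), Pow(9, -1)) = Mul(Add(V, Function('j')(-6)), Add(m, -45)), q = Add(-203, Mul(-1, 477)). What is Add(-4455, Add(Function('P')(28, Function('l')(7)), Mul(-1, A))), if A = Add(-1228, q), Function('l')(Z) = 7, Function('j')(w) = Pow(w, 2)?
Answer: 19341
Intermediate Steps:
q = -680 (q = Add(-203, -477) = -680)
Function('P')(V, m) = Mul(-9, Add(-45, m), Add(36, V)) (Function('P')(V, m) = Mul(-9, Mul(Add(V, Pow(-6, 2)), Add(m, -45))) = Mul(-9, Mul(Add(V, 36), Add(-45, m))) = Mul(-9, Mul(Add(36, V), Add(-45, m))) = Mul(-9, Mul(Add(-45, m), Add(36, V))) = Mul(-9, Add(-45, m), Add(36, V)))
A = -1908 (A = Add(-1228, -680) = -1908)
Add(-4455, Add(Function('P')(28, Function('l')(7)), Mul(-1, A))) = Add(-4455, Add(Add(14580, Mul(-324, 7), Mul(405, 28), Mul(-9, 28, 7)), Mul(-1, -1908))) = Add(-4455, Add(Add(14580, -2268, 11340, -1764), 1908)) = Add(-4455, Add(21888, 1908)) = Add(-4455, 23796) = 19341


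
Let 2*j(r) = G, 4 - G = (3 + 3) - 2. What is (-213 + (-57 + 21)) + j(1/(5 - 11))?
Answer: -249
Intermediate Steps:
G = 0 (G = 4 - ((3 + 3) - 2) = 4 - (6 - 2) = 4 - 1*4 = 4 - 4 = 0)
j(r) = 0 (j(r) = (1/2)*0 = 0)
(-213 + (-57 + 21)) + j(1/(5 - 11)) = (-213 + (-57 + 21)) + 0 = (-213 - 36) + 0 = -249 + 0 = -249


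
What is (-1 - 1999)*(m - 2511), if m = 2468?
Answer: 86000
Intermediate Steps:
(-1 - 1999)*(m - 2511) = (-1 - 1999)*(2468 - 2511) = -2000*(-43) = 86000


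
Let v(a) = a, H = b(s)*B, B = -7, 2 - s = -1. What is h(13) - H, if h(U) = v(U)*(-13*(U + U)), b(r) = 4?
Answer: -4366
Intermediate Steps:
s = 3 (s = 2 - 1*(-1) = 2 + 1 = 3)
H = -28 (H = 4*(-7) = -28)
h(U) = -26*U**2 (h(U) = U*(-13*(U + U)) = U*(-26*U) = -26*U**2)
h(13) - H = -26*13**2 - 1*(-28) = -26*169 + 28 = -4394 + 28 = -4366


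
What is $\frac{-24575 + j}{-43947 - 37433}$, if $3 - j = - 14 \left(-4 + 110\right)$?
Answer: $\frac{444}{1565} \approx 0.28371$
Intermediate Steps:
$j = 1487$ ($j = 3 - - 14 \left(-4 + 110\right) = 3 - \left(-14\right) 106 = 3 - -1484 = 3 + 1484 = 1487$)
$\frac{-24575 + j}{-43947 - 37433} = \frac{-24575 + 1487}{-43947 - 37433} = - \frac{23088}{-81380} = \left(-23088\right) \left(- \frac{1}{81380}\right) = \frac{444}{1565}$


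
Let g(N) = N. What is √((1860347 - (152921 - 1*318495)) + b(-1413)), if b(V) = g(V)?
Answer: 2*√506127 ≈ 1422.9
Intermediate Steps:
b(V) = V
√((1860347 - (152921 - 1*318495)) + b(-1413)) = √((1860347 - (152921 - 1*318495)) - 1413) = √((1860347 - (152921 - 318495)) - 1413) = √((1860347 - 1*(-165574)) - 1413) = √((1860347 + 165574) - 1413) = √(2025921 - 1413) = √2024508 = 2*√506127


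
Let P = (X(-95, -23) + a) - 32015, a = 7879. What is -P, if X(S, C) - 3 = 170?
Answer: 23963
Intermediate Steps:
X(S, C) = 173 (X(S, C) = 3 + 170 = 173)
P = -23963 (P = (173 + 7879) - 32015 = 8052 - 32015 = -23963)
-P = -1*(-23963) = 23963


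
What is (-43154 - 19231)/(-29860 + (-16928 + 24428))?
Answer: 12477/4472 ≈ 2.7900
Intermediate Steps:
(-43154 - 19231)/(-29860 + (-16928 + 24428)) = -62385/(-29860 + 7500) = -62385/(-22360) = -62385*(-1/22360) = 12477/4472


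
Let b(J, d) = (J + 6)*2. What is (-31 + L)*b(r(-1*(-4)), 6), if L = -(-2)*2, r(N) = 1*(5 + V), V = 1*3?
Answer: -756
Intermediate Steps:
V = 3
r(N) = 8 (r(N) = 1*(5 + 3) = 1*8 = 8)
L = 4 (L = -2*(-2) = 4)
b(J, d) = 12 + 2*J (b(J, d) = (6 + J)*2 = 12 + 2*J)
(-31 + L)*b(r(-1*(-4)), 6) = (-31 + 4)*(12 + 2*8) = -27*(12 + 16) = -27*28 = -756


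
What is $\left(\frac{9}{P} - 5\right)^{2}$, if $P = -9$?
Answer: $36$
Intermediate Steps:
$\left(\frac{9}{P} - 5\right)^{2} = \left(\frac{9}{-9} - 5\right)^{2} = \left(9 \left(- \frac{1}{9}\right) - 5\right)^{2} = \left(-1 - 5\right)^{2} = \left(-6\right)^{2} = 36$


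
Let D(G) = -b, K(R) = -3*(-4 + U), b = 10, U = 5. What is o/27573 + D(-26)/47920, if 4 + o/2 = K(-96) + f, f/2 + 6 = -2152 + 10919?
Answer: 167836187/132129816 ≈ 1.2702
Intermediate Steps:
K(R) = -3 (K(R) = -3*(-4 + 5) = -3*1 = -3)
f = 17522 (f = -12 + 2*(-2152 + 10919) = -12 + 2*8767 = -12 + 17534 = 17522)
D(G) = -10 (D(G) = -1*10 = -10)
o = 35030 (o = -8 + 2*(-3 + 17522) = -8 + 2*17519 = -8 + 35038 = 35030)
o/27573 + D(-26)/47920 = 35030/27573 - 10/47920 = 35030*(1/27573) - 10*1/47920 = 35030/27573 - 1/4792 = 167836187/132129816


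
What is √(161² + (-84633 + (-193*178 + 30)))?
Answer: 2*I*√23259 ≈ 305.02*I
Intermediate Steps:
√(161² + (-84633 + (-193*178 + 30))) = √(25921 + (-84633 + (-34354 + 30))) = √(25921 + (-84633 - 34324)) = √(25921 - 118957) = √(-93036) = 2*I*√23259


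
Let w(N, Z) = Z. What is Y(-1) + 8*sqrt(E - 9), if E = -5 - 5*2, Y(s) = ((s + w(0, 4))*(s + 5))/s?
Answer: -12 + 16*I*sqrt(6) ≈ -12.0 + 39.192*I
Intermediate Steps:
Y(s) = (4 + s)*(5 + s)/s (Y(s) = ((s + 4)*(s + 5))/s = ((4 + s)*(5 + s))/s = (4 + s)*(5 + s)/s)
E = -15 (E = -5 - 10 = -15)
Y(-1) + 8*sqrt(E - 9) = (9 - 1 + 20/(-1)) + 8*sqrt(-15 - 9) = (9 - 1 + 20*(-1)) + 8*sqrt(-24) = (9 - 1 - 20) + 8*(2*I*sqrt(6)) = -12 + 16*I*sqrt(6)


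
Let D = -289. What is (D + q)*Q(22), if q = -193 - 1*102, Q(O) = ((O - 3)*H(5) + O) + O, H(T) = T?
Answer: -81176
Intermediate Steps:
Q(O) = -15 + 7*O (Q(O) = ((O - 3)*5 + O) + O = ((-3 + O)*5 + O) + O = ((-15 + 5*O) + O) + O = (-15 + 6*O) + O = -15 + 7*O)
q = -295 (q = -193 - 102 = -295)
(D + q)*Q(22) = (-289 - 295)*(-15 + 7*22) = -584*(-15 + 154) = -584*139 = -81176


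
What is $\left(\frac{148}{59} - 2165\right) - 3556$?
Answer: $- \frac{337391}{59} \approx -5718.5$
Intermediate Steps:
$\left(\frac{148}{59} - 2165\right) - 3556 = - \frac{127587}{59} - 3556 = - \frac{337391}{59}$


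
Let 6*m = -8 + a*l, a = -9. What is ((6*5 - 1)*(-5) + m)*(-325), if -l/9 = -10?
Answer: 274300/3 ≈ 91433.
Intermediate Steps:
l = 90 (l = -9*(-10) = 90)
m = -409/3 (m = (-8 - 9*90)/6 = (-8 - 810)/6 = (⅙)*(-818) = -409/3 ≈ -136.33)
((6*5 - 1)*(-5) + m)*(-325) = ((6*5 - 1)*(-5) - 409/3)*(-325) = ((30 - 1)*(-5) - 409/3)*(-325) = (29*(-5) - 409/3)*(-325) = (-145 - 409/3)*(-325) = -844/3*(-325) = 274300/3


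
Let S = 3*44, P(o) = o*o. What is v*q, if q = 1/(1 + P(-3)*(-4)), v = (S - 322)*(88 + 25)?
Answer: 4294/7 ≈ 613.43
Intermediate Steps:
P(o) = o**2
S = 132
v = -21470 (v = (132 - 322)*(88 + 25) = -190*113 = -21470)
q = -1/35 (q = 1/(1 + (-3)**2*(-4)) = 1/(1 + 9*(-4)) = 1/(1 - 36) = 1/(-35) = -1/35 ≈ -0.028571)
v*q = -21470*(-1/35) = 4294/7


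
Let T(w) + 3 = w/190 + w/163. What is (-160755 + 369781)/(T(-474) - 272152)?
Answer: -1618383805/2107201918 ≈ -0.76803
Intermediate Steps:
T(w) = -3 + 353*w/30970 (T(w) = -3 + (w/190 + w/163) = -3 + 353*w/30970)
(-160755 + 369781)/(T(-474) - 272152) = (-160755 + 369781)/((-3 + (353/30970)*(-474)) - 272152) = 209026/((-3 - 83661/15485) - 272152) = 209026/(-130116/15485 - 272152) = 209026/(-4214403836/15485) = 209026*(-15485/4214403836) = -1618383805/2107201918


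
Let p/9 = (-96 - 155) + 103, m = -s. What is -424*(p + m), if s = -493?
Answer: 355736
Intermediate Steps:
m = 493 (m = -1*(-493) = 493)
p = -1332 (p = 9*((-96 - 155) + 103) = 9*(-251 + 103) = 9*(-148) = -1332)
-424*(p + m) = -424*(-1332 + 493) = -424*(-839) = 355736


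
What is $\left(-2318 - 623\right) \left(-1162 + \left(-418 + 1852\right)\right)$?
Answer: $-799952$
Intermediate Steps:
$\left(-2318 - 623\right) \left(-1162 + \left(-418 + 1852\right)\right) = \left(-2318 + \left(-2402 + 1779\right)\right) \left(-1162 + 1434\right) = \left(-2318 - 623\right) 272 = \left(-2941\right) 272 = -799952$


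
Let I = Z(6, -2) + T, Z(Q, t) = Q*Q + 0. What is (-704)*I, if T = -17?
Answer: -13376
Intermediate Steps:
Z(Q, t) = Q² (Z(Q, t) = Q² + 0 = Q²)
I = 19 (I = 6² - 17 = 36 - 17 = 19)
(-704)*I = -704*19 = -13376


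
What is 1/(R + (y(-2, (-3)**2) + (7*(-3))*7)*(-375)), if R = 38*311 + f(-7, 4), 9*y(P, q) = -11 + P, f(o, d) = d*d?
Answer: 3/202502 ≈ 1.4815e-5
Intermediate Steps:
f(o, d) = d**2
y(P, q) = -11/9 + P/9 (y(P, q) = (-11 + P)/9 = -11/9 + P/9)
R = 11834 (R = 38*311 + 4**2 = 11818 + 16 = 11834)
1/(R + (y(-2, (-3)**2) + (7*(-3))*7)*(-375)) = 1/(11834 + ((-11/9 + (1/9)*(-2)) + (7*(-3))*7)*(-375)) = 1/(11834 + ((-11/9 - 2/9) - 21*7)*(-375)) = 1/(11834 + (-13/9 - 147)*(-375)) = 1/(11834 - 1336/9*(-375)) = 1/(11834 + 167000/3) = 1/(202502/3) = 3/202502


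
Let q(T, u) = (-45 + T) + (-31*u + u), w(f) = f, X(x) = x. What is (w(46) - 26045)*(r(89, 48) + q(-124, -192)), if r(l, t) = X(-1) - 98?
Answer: -142786508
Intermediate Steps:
q(T, u) = -45 + T - 30*u (q(T, u) = (-45 + T) - 30*u = -45 + T - 30*u)
r(l, t) = -99 (r(l, t) = -1 - 98 = -99)
(w(46) - 26045)*(r(89, 48) + q(-124, -192)) = (46 - 26045)*(-99 + (-45 - 124 - 30*(-192))) = -25999*(-99 + (-45 - 124 + 5760)) = -25999*(-99 + 5591) = -25999*5492 = -142786508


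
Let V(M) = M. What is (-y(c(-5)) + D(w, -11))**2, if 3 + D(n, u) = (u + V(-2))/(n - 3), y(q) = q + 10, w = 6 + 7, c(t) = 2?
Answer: 26569/100 ≈ 265.69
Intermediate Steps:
w = 13
y(q) = 10 + q
D(n, u) = -3 + (-2 + u)/(-3 + n) (D(n, u) = -3 + (u - 2)/(n - 3) = -3 + (-2 + u)/(-3 + n))
(-y(c(-5)) + D(w, -11))**2 = (-(10 + 2) + (7 - 11 - 3*13)/(-3 + 13))**2 = (-1*12 + (7 - 11 - 39)/10)**2 = (-12 + (1/10)*(-43))**2 = (-12 - 43/10)**2 = (-163/10)**2 = 26569/100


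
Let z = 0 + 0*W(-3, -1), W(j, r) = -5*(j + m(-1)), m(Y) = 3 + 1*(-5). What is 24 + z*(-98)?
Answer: 24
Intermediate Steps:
m(Y) = -2 (m(Y) = 3 - 5 = -2)
W(j, r) = 10 - 5*j (W(j, r) = -5*(j - 2) = -5*(-2 + j) = 10 - 5*j)
z = 0 (z = 0 + 0*(10 - 5*(-3)) = 0 + 0*(10 + 15) = 0 + 0*25 = 0 + 0 = 0)
24 + z*(-98) = 24 + 0*(-98) = 24 + 0 = 24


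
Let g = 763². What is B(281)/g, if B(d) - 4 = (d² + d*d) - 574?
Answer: 157352/582169 ≈ 0.27029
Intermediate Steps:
g = 582169
B(d) = -570 + 2*d² (B(d) = 4 + ((d² + d*d) - 574) = 4 + ((d² + d²) - 574) = 4 + (2*d² - 574) = 4 + (-574 + 2*d²) = -570 + 2*d²)
B(281)/g = (-570 + 2*281²)/582169 = (-570 + 2*78961)*(1/582169) = (-570 + 157922)*(1/582169) = 157352*(1/582169) = 157352/582169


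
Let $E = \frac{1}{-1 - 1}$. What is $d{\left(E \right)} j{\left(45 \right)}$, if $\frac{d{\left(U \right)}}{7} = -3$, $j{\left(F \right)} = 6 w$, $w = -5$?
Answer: $630$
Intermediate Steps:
$E = - \frac{1}{2}$ ($E = \frac{1}{-2} = - \frac{1}{2} \approx -0.5$)
$j{\left(F \right)} = -30$ ($j{\left(F \right)} = 6 \left(-5\right) = -30$)
$d{\left(U \right)} = -21$ ($d{\left(U \right)} = 7 \left(-3\right) = -21$)
$d{\left(E \right)} j{\left(45 \right)} = \left(-21\right) \left(-30\right) = 630$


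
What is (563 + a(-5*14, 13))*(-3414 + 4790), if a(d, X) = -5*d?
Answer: 1256288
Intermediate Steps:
(563 + a(-5*14, 13))*(-3414 + 4790) = (563 - (-25)*14)*(-3414 + 4790) = (563 - 5*(-70))*1376 = (563 + 350)*1376 = 913*1376 = 1256288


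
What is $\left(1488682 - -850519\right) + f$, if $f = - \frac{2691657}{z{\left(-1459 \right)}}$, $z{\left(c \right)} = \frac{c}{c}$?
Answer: $-352456$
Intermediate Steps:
$z{\left(c \right)} = 1$
$f = -2691657$ ($f = - \frac{2691657}{1} = \left(-2691657\right) 1 = -2691657$)
$\left(1488682 - -850519\right) + f = \left(1488682 - -850519\right) - 2691657 = \left(1488682 + 850519\right) - 2691657 = 2339201 - 2691657 = -352456$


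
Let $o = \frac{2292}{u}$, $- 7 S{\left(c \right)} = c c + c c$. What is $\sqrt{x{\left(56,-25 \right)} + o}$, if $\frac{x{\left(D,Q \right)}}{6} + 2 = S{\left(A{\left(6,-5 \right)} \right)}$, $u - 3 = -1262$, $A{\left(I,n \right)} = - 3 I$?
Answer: $\frac{2 i \sqrt{11053246974}}{8813} \approx 23.859 i$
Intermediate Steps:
$u = -1259$ ($u = 3 - 1262 = -1259$)
$S{\left(c \right)} = - \frac{2 c^{2}}{7}$ ($S{\left(c \right)} = - \frac{c c + c c}{7} = - \frac{c^{2} + c^{2}}{7} = - \frac{2 c^{2}}{7}$)
$o = - \frac{2292}{1259}$ ($o = \frac{2292}{-1259} = 2292 \left(- \frac{1}{1259}\right) = - \frac{2292}{1259} \approx -1.8205$)
$x{\left(D,Q \right)} = - \frac{3972}{7}$ ($x{\left(D,Q \right)} = -12 + 6 \left(- \frac{2 \left(\left(-3\right) 6\right)^{2}}{7}\right) = -12 + 6 \left(- \frac{2 \left(-18\right)^{2}}{7}\right) = -12 + 6 \left(\left(- \frac{2}{7}\right) 324\right) = -12 + 6 \left(- \frac{648}{7}\right) = -12 - \frac{3888}{7} = - \frac{3972}{7}$)
$\sqrt{x{\left(56,-25 \right)} + o} = \sqrt{- \frac{3972}{7} - \frac{2292}{1259}} = \sqrt{- \frac{5016792}{8813}} = \frac{2 i \sqrt{11053246974}}{8813}$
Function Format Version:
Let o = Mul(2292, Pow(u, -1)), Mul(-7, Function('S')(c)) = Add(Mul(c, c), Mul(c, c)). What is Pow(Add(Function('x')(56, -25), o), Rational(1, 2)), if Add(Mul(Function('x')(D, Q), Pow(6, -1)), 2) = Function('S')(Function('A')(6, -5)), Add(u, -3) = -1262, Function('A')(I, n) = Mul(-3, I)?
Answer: Mul(Rational(2, 8813), I, Pow(11053246974, Rational(1, 2))) ≈ Mul(23.859, I)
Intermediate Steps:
u = -1259 (u = Add(3, -1262) = -1259)
Function('S')(c) = Mul(Rational(-2, 7), Pow(c, 2)) (Function('S')(c) = Mul(Rational(-1, 7), Add(Mul(c, c), Mul(c, c))) = Mul(Rational(-1, 7), Add(Pow(c, 2), Pow(c, 2))) = Mul(Rational(-1, 7), Mul(2, Pow(c, 2))) = Mul(Rational(-2, 7), Pow(c, 2)))
o = Rational(-2292, 1259) (o = Mul(2292, Pow(-1259, -1)) = Mul(2292, Rational(-1, 1259)) = Rational(-2292, 1259) ≈ -1.8205)
Function('x')(D, Q) = Rational(-3972, 7) (Function('x')(D, Q) = Add(-12, Mul(6, Mul(Rational(-2, 7), Pow(Mul(-3, 6), 2)))) = Add(-12, Mul(6, Mul(Rational(-2, 7), Pow(-18, 2)))) = Add(-12, Mul(6, Mul(Rational(-2, 7), 324))) = Add(-12, Mul(6, Rational(-648, 7))) = Add(-12, Rational(-3888, 7)) = Rational(-3972, 7))
Pow(Add(Function('x')(56, -25), o), Rational(1, 2)) = Pow(Add(Rational(-3972, 7), Rational(-2292, 1259)), Rational(1, 2)) = Pow(Rational(-5016792, 8813), Rational(1, 2)) = Mul(Rational(2, 8813), I, Pow(11053246974, Rational(1, 2)))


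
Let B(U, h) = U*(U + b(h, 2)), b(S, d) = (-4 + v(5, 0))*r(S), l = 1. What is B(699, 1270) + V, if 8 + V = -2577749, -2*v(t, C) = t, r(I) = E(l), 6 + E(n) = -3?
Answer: -4096529/2 ≈ -2.0483e+6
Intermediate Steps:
E(n) = -9 (E(n) = -6 - 3 = -9)
r(I) = -9
v(t, C) = -t/2
b(S, d) = 117/2 (b(S, d) = (-4 - 1/2*5)*(-9) = (-4 - 5/2)*(-9) = -13/2*(-9) = 117/2)
B(U, h) = U*(117/2 + U) (B(U, h) = U*(U + 117/2) = U*(117/2 + U))
V = -2577757 (V = -8 - 2577749 = -2577757)
B(699, 1270) + V = (1/2)*699*(117 + 2*699) - 2577757 = (1/2)*699*(117 + 1398) - 2577757 = (1/2)*699*1515 - 2577757 = 1058985/2 - 2577757 = -4096529/2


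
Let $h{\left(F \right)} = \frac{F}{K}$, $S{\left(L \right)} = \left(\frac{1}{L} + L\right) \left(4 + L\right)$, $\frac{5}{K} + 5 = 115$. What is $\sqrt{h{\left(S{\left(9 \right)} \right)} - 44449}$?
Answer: $\frac{i \sqrt{376589}}{3} \approx 204.56 i$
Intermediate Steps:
$K = \frac{1}{22}$ ($K = \frac{5}{-5 + 115} = \frac{5}{110} = 5 \cdot \frac{1}{110} = \frac{1}{22} \approx 0.045455$)
$S{\left(L \right)} = \left(4 + L\right) \left(L + \frac{1}{L}\right)$ ($S{\left(L \right)} = \left(L + \frac{1}{L}\right) \left(4 + L\right) = \left(4 + L\right) \left(L + \frac{1}{L}\right)$)
$h{\left(F \right)} = 22 F$ ($h{\left(F \right)} = F \frac{1}{\frac{1}{22}} = F 22 = 22 F$)
$\sqrt{h{\left(S{\left(9 \right)} \right)} - 44449} = \sqrt{22 \left(1 + 9^{2} + 4 \cdot 9 + \frac{4}{9}\right) - 44449} = \sqrt{22 \left(1 + 81 + 36 + 4 \cdot \frac{1}{9}\right) - 44449} = \sqrt{22 \left(1 + 81 + 36 + \frac{4}{9}\right) - 44449} = \sqrt{22 \cdot \frac{1066}{9} - 44449} = \sqrt{\frac{23452}{9} - 44449} = \sqrt{- \frac{376589}{9}} = \frac{i \sqrt{376589}}{3}$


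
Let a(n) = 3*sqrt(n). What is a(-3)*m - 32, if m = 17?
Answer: -32 + 51*I*sqrt(3) ≈ -32.0 + 88.335*I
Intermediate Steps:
a(-3)*m - 32 = (3*sqrt(-3))*17 - 32 = (3*(I*sqrt(3)))*17 - 32 = (3*I*sqrt(3))*17 - 32 = 51*I*sqrt(3) - 32 = -32 + 51*I*sqrt(3)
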